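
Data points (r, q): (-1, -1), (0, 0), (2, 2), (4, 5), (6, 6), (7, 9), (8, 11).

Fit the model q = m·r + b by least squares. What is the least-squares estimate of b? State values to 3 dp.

Entries of XᵀX: Σr·r = 170, Σr = 26, Σ1 = 7.
Right-hand side: Σr·q = 212, Σq = 32.
Δ = 170·7 − 26² = 514.
m = (212·7 − 26·32)/514 = 326/257; b = (170·32 − 26·212)/514 = -36/257.

b = -0.140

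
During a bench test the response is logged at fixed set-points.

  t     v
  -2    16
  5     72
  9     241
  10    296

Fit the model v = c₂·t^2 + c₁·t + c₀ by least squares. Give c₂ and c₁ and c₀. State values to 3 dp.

c₂ = 3.070, c₁ = -1.145, c₀ = 1.370

From the data, Σt^2·t^2 = 17202, Σt^2·t = 1846, Σt^2 = 210, Σt·t = 210, Σt = 22, Σ1 = 4.
Right-hand side: Σt^2·v = 50985, Σt·v = 5457, Σv = 625.
Normal equations: [[17202, 1846, 210]; [1846, 210, 22]; [210, 22, 4]]·[c₂, c₁, c₀]ᵀ = [50985, 5457, 625]ᵀ.
Solving the 3×3 system (Gaussian elimination) gives c₂ = 110939/36136, c₁ = -41373/36136, c₀ = 6188/4517.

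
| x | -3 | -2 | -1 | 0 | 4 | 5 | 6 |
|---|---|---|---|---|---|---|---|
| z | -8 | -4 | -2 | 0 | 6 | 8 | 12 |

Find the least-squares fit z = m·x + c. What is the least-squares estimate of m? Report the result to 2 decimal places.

m = 1.95

From the data, Σx·x = 91, Σx = 9, Σ1 = 7.
Right-hand side: Σx·z = 170, Σz = 12.
So MᵀM·[m, c]ᵀ = Mᵀz: [[91, 9]; [9, 7]]·[m, c]ᵀ = [170, 12]ᵀ.
det = 91·7 − 9² = 556.
m = (170·7 − 9·12)/556 = 541/278; c = (91·12 − 9·170)/556 = -219/278.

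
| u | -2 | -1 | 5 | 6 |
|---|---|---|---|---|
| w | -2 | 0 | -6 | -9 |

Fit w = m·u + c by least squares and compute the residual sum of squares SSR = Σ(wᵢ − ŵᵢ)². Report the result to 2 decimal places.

Compute the Gram sums: Σu·u = 66, Σu = 8, Σ1 = 4.
Right-hand side: Σu·w = -80, Σw = -17.
Normal equations: [[66, 8]; [8, 4]]·[m, c]ᵀ = [-80, -17]ᵀ.
det = 66·4 − 8² = 200.
m = ((-80)·4 − 8·(-17))/200 = -23/25; c = (66·(-17) − 8·(-80))/200 = -241/100.
Residuals: -143/100, 149/100, 101/100, -107/100; SSR = 643/100.

SSR = 6.43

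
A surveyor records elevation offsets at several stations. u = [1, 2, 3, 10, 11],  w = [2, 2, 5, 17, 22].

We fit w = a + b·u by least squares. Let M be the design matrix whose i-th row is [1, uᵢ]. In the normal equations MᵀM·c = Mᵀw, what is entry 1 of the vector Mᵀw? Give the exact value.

Entry 1 ↔ basis 1, so (Mᵀw)_{1} = Σᵢ wᵢ = (1)·(2) + (1)·(2) + (1)·(5) + (1)·(17) + (1)·(22) = 48.

48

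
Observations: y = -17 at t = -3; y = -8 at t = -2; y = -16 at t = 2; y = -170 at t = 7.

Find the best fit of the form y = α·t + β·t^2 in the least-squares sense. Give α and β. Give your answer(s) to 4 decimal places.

α = -2.9168, β = -3.0459

Setting ∂/∂α … = 0 gives: 66·α + 316·β = -1155;  316·α + 2514·β = -8579.
(Σt·t = 66, Σt·t^2 = 316, Σt^2·t^2 = 2514, Σt·y = -1155, Σt^2·y = -8579.)
Determinant 66·2514 − 316² = 66068.
α = ((-1155)·2514 − 316·(-8579))/66068 = -96353/33034; β = (66·(-8579) − 316·(-1155))/66068 = -100617/33034.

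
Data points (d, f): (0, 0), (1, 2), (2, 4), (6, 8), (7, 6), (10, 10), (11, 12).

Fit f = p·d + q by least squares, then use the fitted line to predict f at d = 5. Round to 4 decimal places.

The normal equations are: 311·p + 37·q = 332;  37·p + 7·q = 42.
Eliminating q: 7·(row 1) − 37·(row 2) gives 808·p = 7·332 − 37·42 = 770, so p = 385/404.
Then q = (42 − 37·(385/404))/7 = 389/404.
At d = 5: f̂ = (385/404)·(5) + (389/404)·(1) = 1157/202.

f̂ = 5.7277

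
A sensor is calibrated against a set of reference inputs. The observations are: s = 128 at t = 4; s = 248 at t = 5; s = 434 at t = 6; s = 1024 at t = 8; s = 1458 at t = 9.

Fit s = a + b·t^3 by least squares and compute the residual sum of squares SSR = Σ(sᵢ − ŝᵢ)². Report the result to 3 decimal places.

SSR = 7.896

With design matrix X, XᵀX = [[5, 1646]; [1646, 859962]] and Xᵀs = [3292, 1720106]ᵀ.
det = 5·859962 − 1646² = 1590494.
a = (3292·859962 − 1646·1720106)/1590494 = -149786/795247; b = (5·1720106 − 1646·3292)/1590494 = 1590949/795247.
Residuals: 120666/795247, -1497583/795247, 1642000/795247, -83174/795247, -181909/795247; SSR = 6279166/795247.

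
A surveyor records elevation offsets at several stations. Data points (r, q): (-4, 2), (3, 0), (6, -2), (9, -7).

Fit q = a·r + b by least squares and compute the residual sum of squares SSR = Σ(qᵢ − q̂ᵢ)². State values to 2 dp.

Normal-equation sums: Σr·r = 142, Σr = 14, Σ1 = 4.
Moment sums: Σr·q = -83, Σq = -7.
det = 142·4 − 14² = 372.
a = ((-83)·4 − 14·(-7))/372 = -39/62; b = (142·(-7) − 14·(-83))/372 = 14/31.
Residuals: -30/31, 89/62, 41/31, -111/62; SSR = 493/62.

SSR = 7.95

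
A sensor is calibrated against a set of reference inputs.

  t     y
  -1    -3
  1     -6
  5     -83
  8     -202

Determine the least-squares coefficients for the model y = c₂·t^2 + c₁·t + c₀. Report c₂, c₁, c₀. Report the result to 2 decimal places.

With design matrix M, MᵀM = [[4723, 637, 91]; [637, 91, 13]; [91, 13, 4]] and Mᵀy = [-15012, -2034, -294]ᵀ.
Row-reducing yields c₂ = -129/44, c₁ = -4577/2860, c₀ = -8/5.

c₂ = -2.93, c₁ = -1.60, c₀ = -1.60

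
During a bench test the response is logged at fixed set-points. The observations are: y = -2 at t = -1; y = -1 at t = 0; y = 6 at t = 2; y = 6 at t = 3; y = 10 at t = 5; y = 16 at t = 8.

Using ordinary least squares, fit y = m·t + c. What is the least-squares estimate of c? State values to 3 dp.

c = 0.106

With design matrix A, AᵀA = [[103, 17]; [17, 6]] and Aᵀy = [210, 35]ᵀ.
Determinant 103·6 − 17² = 329.
m = (210·6 − 17·35)/329 = 95/47; c = (103·35 − 17·210)/329 = 5/47.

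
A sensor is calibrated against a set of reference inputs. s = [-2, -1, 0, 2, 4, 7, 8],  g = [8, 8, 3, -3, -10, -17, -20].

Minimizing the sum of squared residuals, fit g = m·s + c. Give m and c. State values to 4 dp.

From the data, Σs·s = 138, Σs = 18, Σ1 = 7.
And Σs·g = -349, Σg = -31.
Eliminating c: 7·(row 1) − 18·(row 2) gives 642·m = 7·(-349) − 18·(-31) = -1885, so m = -1885/642.
Then c = ((-31) − 18·(-1885/642))/7 = 334/107.

m = -2.9361, c = 3.1215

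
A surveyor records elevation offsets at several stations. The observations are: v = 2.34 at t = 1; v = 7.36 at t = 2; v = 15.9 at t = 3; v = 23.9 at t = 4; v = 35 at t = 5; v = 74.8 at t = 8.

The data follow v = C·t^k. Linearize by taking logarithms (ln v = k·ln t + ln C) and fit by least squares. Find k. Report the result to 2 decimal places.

Let Y = ln v. Fitting Y = k·ln t + ln C by least squares:
Σln t = 6.8669, Σ(ln t)² = 10.5236, Σln v = 16.6566, Σln t·ln v = 23.5171.
Equations: 10.5236·k + 6.8669·ln C = 23.5171;  6.8669·k + 6·ln C = 16.6566.
Slope k = (n·Σln t·ln v − Σln t·Σln v)/(n·Σ(ln t)² − (Σln t)²) = (6·23.5171 − 6.8669·16.6566)/15.9867 = 1.67159; ln C = (Σln v − k·Σln t)/n = 0.86298.

k = 1.67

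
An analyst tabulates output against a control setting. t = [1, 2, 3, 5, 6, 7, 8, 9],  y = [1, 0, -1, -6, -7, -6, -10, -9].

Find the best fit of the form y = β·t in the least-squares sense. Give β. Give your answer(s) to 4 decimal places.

Compute the Gram sums: Σt·t = 269.
And Σt·y = -277.
Normal equations: [[269]]·[β]ᵀ = [-277]ᵀ.
β = (-277)/269 = -1.02974.

β = -1.0297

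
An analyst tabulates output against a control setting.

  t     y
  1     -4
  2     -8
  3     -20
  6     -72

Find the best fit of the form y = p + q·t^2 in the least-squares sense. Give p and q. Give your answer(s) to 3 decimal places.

p = -1.488, q = -1.961

Normal-equation sums: Σ1 = 4, Σt^2 = 50, Σt^2·t^2 = 1394.
Moment sums: Σy = -104, Σt^2·y = -2808.
So AᵀA·[p, q]ᵀ = Aᵀy: [[4, 50]; [50, 1394]]·[p, q]ᵀ = [-104, -2808]ᵀ.
Eliminating q: 1394·(row 1) − 50·(row 2) gives 3076·p = 1394·(-104) − 50·(-2808) = -4576, so p = -1144/769.
Then q = ((-2808) − 50·(-1144/769))/1394 = -1508/769.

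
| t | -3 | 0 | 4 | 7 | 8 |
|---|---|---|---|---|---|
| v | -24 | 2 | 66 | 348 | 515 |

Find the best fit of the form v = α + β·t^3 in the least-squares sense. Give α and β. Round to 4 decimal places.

α = 2.5079, β = 1.0028

MᵀM·[α, β]ᵀ = Mᵀv reads: 5·α + 892·β = 907;  892·α + 384618·β = 387916.
(Σ1 = 5, Σt^3 = 892, Σt^3·t^3 = 384618, Σv = 907, Σt^3·v = 387916.)
det = 5·384618 − 892² = 1127426.
α = (907·384618 − 892·387916)/1127426 = 1413727/563713; β = (5·387916 − 892·907)/1127426 = 565268/563713.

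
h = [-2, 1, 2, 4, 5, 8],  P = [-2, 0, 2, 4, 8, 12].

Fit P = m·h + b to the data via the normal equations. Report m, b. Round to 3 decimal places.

Sums needed: Σh·h = 114, Σh = 18, Σ1 = 6.
And Σh·P = 160, ΣP = 24.
Normal equations: [[114, 18]; [18, 6]]·[m, b]ᵀ = [160, 24]ᵀ.
Eliminating b: 6·(row 1) − 18·(row 2) gives 360·m = 6·160 − 18·24 = 528, so m = 22/15.
Then b = (24 − 18·(22/15))/6 = -2/5.

m = 1.467, b = -0.400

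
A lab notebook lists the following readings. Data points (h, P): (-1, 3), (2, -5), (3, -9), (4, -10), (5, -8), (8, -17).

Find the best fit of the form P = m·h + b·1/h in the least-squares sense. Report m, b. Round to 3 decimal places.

m = -2.073, b = -1.545

The normal system XᵀX·[m, b]ᵀ = XᵀP is [[119, 6]; [6, 21301/14400]]·[m, b]ᵀ = [-256, -589/40]ᵀ.
Eliminating b: (21301/14400)·(row 1) − 6·(row 2) gives (2016419/14400)·m = (21301/14400)·(-256) − 6·(-589/40) = -261301/900, so m = -4180816/2016419.
Then b = ((-589/40) − 6·(-4180816/2016419))/(21301/14400) = -3114360/2016419.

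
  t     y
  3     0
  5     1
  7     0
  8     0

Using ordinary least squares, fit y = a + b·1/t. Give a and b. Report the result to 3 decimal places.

Setting ∂/∂a … = 0 gives: 4·a + (673/840)·b = 1;  (673/840)·a + (132049/705600)·b = 1/5.
(Σ1 = 4, Σ1/t = 673/840, Σ1/t·1/t = 132049/705600, Σy = 1, Σ1/t·y = 1/5.)
Determinant 4·(132049/705600) − (673/840)² = 8363/78400.
a = (1·(132049/705600) − (673/840)·(1/5))/(8363/78400) = 18985/75267; b = (4·(1/5) − (673/840)·1)/(8363/78400) = -280/25089.

a = 0.252, b = -0.011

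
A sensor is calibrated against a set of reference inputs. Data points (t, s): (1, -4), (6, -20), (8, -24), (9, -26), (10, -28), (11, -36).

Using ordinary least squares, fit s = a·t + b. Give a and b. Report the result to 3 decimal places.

Forming MᵀM = [[403, 45]; [45, 6]] and Mᵀs = [-1226, -138]ᵀ gives MᵀM·[a, b]ᵀ = Mᵀs.
Determinant 403·6 − 45² = 393.
a = ((-1226)·6 − 45·(-138))/393 = -382/131; b = (403·(-138) − 45·(-1226))/393 = -148/131.

a = -2.916, b = -1.130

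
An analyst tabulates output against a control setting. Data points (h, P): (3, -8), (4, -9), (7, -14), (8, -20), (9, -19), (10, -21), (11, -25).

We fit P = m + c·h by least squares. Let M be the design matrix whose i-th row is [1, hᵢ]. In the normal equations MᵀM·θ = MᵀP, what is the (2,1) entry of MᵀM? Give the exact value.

Row 2 ↔ basis h, column 1 ↔ basis 1, so (MᵀM)_{2,1} = Σᵢ h = (3)·(1) + (4)·(1) + (7)·(1) + (8)·(1) + (9)·(1) + (10)·(1) + (11)·(1) = 52.

52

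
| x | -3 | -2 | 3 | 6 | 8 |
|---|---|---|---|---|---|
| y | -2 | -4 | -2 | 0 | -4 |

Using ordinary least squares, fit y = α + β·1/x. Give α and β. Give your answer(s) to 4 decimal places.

α = -2.3178, β = 1.9726

From the data, Σ1 = 5, Σ1/x = -5/24, Σ1/x·1/x = 33/64.
Right-hand side: Σy = -12, Σ1/x·y = 3/2.
Normal equations: [[5, -5/24]; [-5/24, 33/64]]·[α, β]ᵀ = [-12, 3/2]ᵀ.
Determinant 5·(33/64) − (-5/24)² = 365/144.
α = ((-12)·(33/64) − (-5/24)·(3/2))/(365/144) = -846/365; β = (5·(3/2) − (-5/24)·(-12))/(365/144) = 144/73.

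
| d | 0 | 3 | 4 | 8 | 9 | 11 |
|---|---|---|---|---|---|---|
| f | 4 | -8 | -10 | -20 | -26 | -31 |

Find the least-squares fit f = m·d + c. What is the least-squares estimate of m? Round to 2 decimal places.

m = -3.09

The normal equations are: 291·m + 35·c = -799;  35·m + 6·c = -91.
det = 291·6 − 35² = 521.
m = ((-799)·6 − 35·(-91))/521 = -1609/521; c = (291·(-91) − 35·(-799))/521 = 1484/521.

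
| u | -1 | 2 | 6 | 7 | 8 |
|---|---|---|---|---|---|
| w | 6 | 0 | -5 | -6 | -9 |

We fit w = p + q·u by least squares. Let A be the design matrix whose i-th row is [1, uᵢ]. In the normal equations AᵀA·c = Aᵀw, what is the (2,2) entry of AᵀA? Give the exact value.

154

Row 2 ↔ basis u, column 2 ↔ basis u, so (AᵀA)_{2,2} = Σᵢ (u)·(u) = (-1)·(-1) + (2)·(2) + (6)·(6) + (7)·(7) + (8)·(8) = 154.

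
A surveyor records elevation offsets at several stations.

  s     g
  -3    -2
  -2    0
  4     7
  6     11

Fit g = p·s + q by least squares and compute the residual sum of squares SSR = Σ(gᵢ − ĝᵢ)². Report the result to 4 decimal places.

SSR = 1.0638

Compute the Gram sums: Σs·s = 65, Σs = 5, Σ1 = 4.
Moment sums: Σs·g = 100, Σg = 16.
So MᵀM·[p, q]ᵀ = Mᵀg: [[65, 5]; [5, 4]]·[p, q]ᵀ = [100, 16]ᵀ.
Δ = 65·4 − 5² = 235.
p = (100·4 − 5·16)/235 = 64/47; q = (65·16 − 5·100)/235 = 108/47.
Residuals: -10/47, 20/47, -35/47, 25/47; SSR = 50/47.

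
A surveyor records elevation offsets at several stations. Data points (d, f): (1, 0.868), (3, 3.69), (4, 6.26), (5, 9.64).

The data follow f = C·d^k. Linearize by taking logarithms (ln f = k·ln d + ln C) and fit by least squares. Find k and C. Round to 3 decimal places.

Let Y = ln f. Fitting Y = k·ln d + ln C by least squares:
Σln d = 4.0943, Σ(ln d)² = 5.7191, Σln f = 5.2642, Σln d·ln f = 7.6240.
Equations: 5.7191·k + 4.0943·ln C = 7.6240;  4.0943·k + 4·ln C = 5.2642.
Slope k = (n·Σln d·ln f − Σln d·Σln f)/(n·Σ(ln d)² − (Σln d)²) = (4·7.6240 − 4.0943·5.2642)/6.1125 = 1.46297; ln C = (Σln f − k·Σln d)/n = -0.18144, so C = exp(-0.18144) = 0.83407.

k = 1.463, C = 0.834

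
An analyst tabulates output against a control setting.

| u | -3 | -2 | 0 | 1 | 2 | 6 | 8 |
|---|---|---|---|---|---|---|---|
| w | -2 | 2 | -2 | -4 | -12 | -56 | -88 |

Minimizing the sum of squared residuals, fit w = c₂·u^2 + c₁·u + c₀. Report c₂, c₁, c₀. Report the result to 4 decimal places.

Compute the Gram sums: Σu^2·u^2 = 5506, Σu^2·u = 702, Σu^2 = 118, Σu·u = 118, Σu = 12, Σ1 = 7.
Moment sums: Σu^2·w = -7710, Σu·w = -1066, Σw = -162.
Row-reducing yields c₂ = -1209/1232, c₁ = -3767/1232, c₀ = -837/616.

c₂ = -0.9813, c₁ = -3.0576, c₀ = -1.3588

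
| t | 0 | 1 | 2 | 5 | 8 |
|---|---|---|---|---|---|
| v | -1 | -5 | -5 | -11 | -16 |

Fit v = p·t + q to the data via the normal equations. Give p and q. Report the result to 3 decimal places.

MᵀM·[p, q]ᵀ = Mᵀv reads: 94·p + 16·q = -198;  16·p + 5·q = -38.
det = 94·5 − 16² = 214.
p = ((-198)·5 − 16·(-38))/214 = -191/107; q = (94·(-38) − 16·(-198))/214 = -202/107.

p = -1.785, q = -1.888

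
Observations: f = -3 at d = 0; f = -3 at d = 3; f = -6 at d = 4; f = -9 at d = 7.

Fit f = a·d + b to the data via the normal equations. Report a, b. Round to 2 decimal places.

a = -0.90, b = -2.10

With design matrix M, MᵀM = [[74, 14]; [14, 4]] and Mᵀf = [-96, -21]ᵀ.
Eliminating b: 4·(row 1) − 14·(row 2) gives 100·a = 4·(-96) − 14·(-21) = -90, so a = -9/10.
Then b = ((-21) − 14·(-9/10))/4 = -21/10.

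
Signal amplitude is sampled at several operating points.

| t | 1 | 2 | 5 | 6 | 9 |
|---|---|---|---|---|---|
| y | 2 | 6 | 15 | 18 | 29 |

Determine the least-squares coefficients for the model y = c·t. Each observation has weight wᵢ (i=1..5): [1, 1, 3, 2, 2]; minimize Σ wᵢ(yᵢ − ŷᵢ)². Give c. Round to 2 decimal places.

Entries of XᵀWX: Σwᵢ·t·t = 314.
Moment sums: Σwᵢ·t·y = 977.
c = 977/314 = 3.11146.

c = 3.11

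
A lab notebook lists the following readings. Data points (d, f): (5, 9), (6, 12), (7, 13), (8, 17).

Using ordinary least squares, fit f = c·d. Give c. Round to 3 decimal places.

c = 1.977

Setting ∂/∂c … = 0 gives: 174·c = 344.
(Σd·d = 174, Σd·f = 344.)
Hence c = 344 / 174 ≈ 1.97701.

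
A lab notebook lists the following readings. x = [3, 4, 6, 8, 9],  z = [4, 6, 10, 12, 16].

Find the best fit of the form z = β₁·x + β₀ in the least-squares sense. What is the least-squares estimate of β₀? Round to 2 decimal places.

With design matrix M, MᵀM = [[206, 30]; [30, 5]] and Mᵀz = [336, 48]ᵀ.
Δ = 206·5 − 30² = 130.
β₁ = (336·5 − 30·48)/130 = 24/13; β₀ = (206·48 − 30·336)/130 = -96/65.

β₀ = -1.48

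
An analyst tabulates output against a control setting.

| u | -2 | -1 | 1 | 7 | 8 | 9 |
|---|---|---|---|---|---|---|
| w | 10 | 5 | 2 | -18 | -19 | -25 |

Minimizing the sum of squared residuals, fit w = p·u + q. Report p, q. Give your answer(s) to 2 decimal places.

p = -3.03, q = 3.59

XᵀX·[p, q]ᵀ = Xᵀw reads: 200·p + 22·q = -526;  22·p + 6·q = -45.
Eliminating q: 6·(row 1) − 22·(row 2) gives 716·p = 6·(-526) − 22·(-45) = -2166, so p = -1083/358.
Then q = ((-45) − 22·(-1083/358))/6 = 643/179.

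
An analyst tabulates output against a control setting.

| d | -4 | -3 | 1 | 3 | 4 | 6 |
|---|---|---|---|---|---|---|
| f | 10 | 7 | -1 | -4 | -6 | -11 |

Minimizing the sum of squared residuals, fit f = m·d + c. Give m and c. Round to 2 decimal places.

From the data, Σd·d = 87, Σd = 7, Σ1 = 6.
And Σd·f = -164, Σf = -5.
Normal equations: [[87, 7]; [7, 6]]·[m, c]ᵀ = [-164, -5]ᵀ.
det = 87·6 − 7² = 473.
m = ((-164)·6 − 7·(-5))/473 = -949/473; c = (87·(-5) − 7·(-164))/473 = 713/473.

m = -2.01, c = 1.51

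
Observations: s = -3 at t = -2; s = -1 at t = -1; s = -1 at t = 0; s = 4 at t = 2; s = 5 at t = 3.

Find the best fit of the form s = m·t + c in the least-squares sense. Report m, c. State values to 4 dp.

Setting ∂/∂m … = 0 gives: 18·m + 2·c = 30;  2·m + 5·c = 4.
Eliminating c: 5·(row 1) − 2·(row 2) gives 86·m = 5·30 − 2·4 = 142, so m = 71/43.
Then c = (4 − 2·(71/43))/5 = 6/43.

m = 1.6512, c = 0.1395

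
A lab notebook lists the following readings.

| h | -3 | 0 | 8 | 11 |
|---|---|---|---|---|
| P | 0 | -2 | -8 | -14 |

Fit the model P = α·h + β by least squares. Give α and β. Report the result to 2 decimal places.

Sums needed: Σh·h = 194, Σh = 16, Σ1 = 4.
Moment sums: Σh·P = -218, ΣP = -24.
Normal equations: [[194, 16]; [16, 4]]·[α, β]ᵀ = [-218, -24]ᵀ.
Δ = 194·4 − 16² = 520.
α = ((-218)·4 − 16·(-24))/520 = -61/65; β = (194·(-24) − 16·(-218))/520 = -146/65.

α = -0.94, β = -2.25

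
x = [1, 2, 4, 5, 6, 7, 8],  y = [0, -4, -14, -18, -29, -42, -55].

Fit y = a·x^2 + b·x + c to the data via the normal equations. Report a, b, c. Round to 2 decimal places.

Compute the Gram sums: Σx^2·x^2 = 8691, Σx^2·x = 1269, Σx^2 = 195, Σx·x = 195, Σx = 33, Σ1 = 7.
And Σx^2·y = -7312, Σx·y = -1062, Σy = -162.
Normal equations: [[8691, 1269, 195]; [1269, 195, 33]; [195, 33, 7]]·[a, b, c]ᵀ = [-7312, -1062, -162]ᵀ.
Inverting the 3×3 Gram matrix, [a, b, c]ᵀ = [-1765/1806, 332/301, -673/602]ᵀ.

a = -0.98, b = 1.10, c = -1.12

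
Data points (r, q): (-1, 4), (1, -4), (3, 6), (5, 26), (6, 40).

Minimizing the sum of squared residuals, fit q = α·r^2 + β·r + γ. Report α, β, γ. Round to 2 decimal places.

Compute the Gram sums: Σr^2·r^2 = 2004, Σr^2·r = 368, Σr^2 = 72, Σr·r = 72, Σr = 14, Σ1 = 5.
Moment sums: Σr^2·q = 2144, Σr·q = 380, Σq = 72.
So AᵀA·[α, β, γ]ᵀ = Aᵀq: [[2004, 368, 72]; [368, 72, 14]; [72, 14, 5]]·[α, β, γ]ᵀ = [2144, 380, 72]ᵀ.
Inverting the 3×3 Gram matrix, [α, β, γ]ᵀ = [2072/1261, -281/97, -1450/1261]ᵀ.

α = 1.64, β = -2.90, γ = -1.15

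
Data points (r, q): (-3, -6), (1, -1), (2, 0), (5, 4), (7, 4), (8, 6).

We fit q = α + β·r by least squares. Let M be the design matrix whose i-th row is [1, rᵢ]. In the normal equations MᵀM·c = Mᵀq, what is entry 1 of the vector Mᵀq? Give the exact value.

Entry 1 ↔ basis 1, so (Mᵀq)_{1} = Σᵢ qᵢ = (1)·(-6) + (1)·(-1) + (1)·(0) + (1)·(4) + (1)·(4) + (1)·(6) = 7.

7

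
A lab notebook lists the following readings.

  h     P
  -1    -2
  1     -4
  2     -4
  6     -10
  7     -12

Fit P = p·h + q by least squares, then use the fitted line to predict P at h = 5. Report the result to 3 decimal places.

P̂ = -8.922

Normal-equation sums: Σh·h = 91, Σh = 15, Σ1 = 5.
And Σh·P = -154, ΣP = -32.
MᵀM·[p, q]ᵀ = MᵀP becomes [[91, 15]; [15, 5]]·[p, q]ᵀ = [-154, -32]ᵀ.
Δ = 91·5 − 15² = 230.
p = ((-154)·5 − 15·(-32))/230 = -29/23; q = (91·(-32) − 15·(-154))/230 = -301/115.
At h = 5: P̂ = (-29/23)·(5) + (-301/115)·(1) = -1026/115.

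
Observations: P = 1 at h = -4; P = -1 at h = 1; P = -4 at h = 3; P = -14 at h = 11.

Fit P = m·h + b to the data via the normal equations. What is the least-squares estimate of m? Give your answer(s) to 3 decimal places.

AᵀA·[m, b]ᵀ = AᵀP reads: 147·m + 11·b = -171;  11·m + 4·b = -18.
Δ = 147·4 − 11² = 467.
m = ((-171)·4 − 11·(-18))/467 = -486/467; b = (147·(-18) − 11·(-171))/467 = -765/467.

m = -1.041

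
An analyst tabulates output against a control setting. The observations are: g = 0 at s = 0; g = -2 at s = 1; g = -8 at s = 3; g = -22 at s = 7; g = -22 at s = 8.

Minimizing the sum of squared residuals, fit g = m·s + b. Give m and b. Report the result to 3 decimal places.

m = -2.969, b = 0.480

With design matrix X, XᵀX = [[123, 19]; [19, 5]] and Xᵀg = [-356, -54]ᵀ.
det = 123·5 − 19² = 254.
m = ((-356)·5 − 19·(-54))/254 = -377/127; b = (123·(-54) − 19·(-356))/254 = 61/127.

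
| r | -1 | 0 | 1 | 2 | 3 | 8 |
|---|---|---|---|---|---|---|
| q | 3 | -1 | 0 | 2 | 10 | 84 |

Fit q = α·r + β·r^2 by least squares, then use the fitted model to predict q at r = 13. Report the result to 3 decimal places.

Setting ∂/∂α … = 0 gives: 79·α + 547·β = 703;  547·α + 4195·β = 5477.
(Σr·r = 79, Σr·r^2 = 547, Σr^2·r^2 = 4195, Σr·q = 703, Σr^2·q = 5477.)
Δ = 79·4195 − 547² = 32196.
α = (703·4195 − 547·5477)/32196 = -23417/16098; β = (79·5477 − 547·703)/32196 = 24071/16098.
At r = 13: q̂ = (-23417/16098)·(13) + (24071/16098)·(169) = 627263/2683.

q̂ = 233.792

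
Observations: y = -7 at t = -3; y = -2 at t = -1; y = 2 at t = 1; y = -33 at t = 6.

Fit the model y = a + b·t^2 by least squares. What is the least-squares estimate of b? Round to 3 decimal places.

From the data, Σ1 = 4, Σt^2 = 47, Σt^2·t^2 = 1379.
For Aᵀy: Σy = -40, Σt^2·y = -1251.
Normal equations: [[4, 47]; [47, 1379]]·[a, b]ᵀ = [-40, -1251]ᵀ.
det = 4·1379 − 47² = 3307.
a = ((-40)·1379 − 47·(-1251))/3307 = 3637/3307; b = (4·(-1251) − 47·(-40))/3307 = -3124/3307.

b = -0.945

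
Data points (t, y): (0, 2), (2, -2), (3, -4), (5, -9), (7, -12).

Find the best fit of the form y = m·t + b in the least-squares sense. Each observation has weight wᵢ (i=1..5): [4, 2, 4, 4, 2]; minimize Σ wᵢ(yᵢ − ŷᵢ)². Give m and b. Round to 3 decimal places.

Compute the Gram sums: Σwᵢ·t·t = 242, Σwᵢ·t = 50, Σwᵢ·1 = 16.
For XᵀWy: Σwᵢ·t·y = -404, Σwᵢ·y = -72.
XᵀWX·[m, b]ᵀ = XᵀWy becomes [[242, 50]; [50, 16]]·[m, b]ᵀ = [-404, -72]ᵀ.
Determinant 242·16 − 50² = 1372.
m = ((-404)·16 − 50·(-72))/1372 = -716/343; b = (242·(-72) − 50·(-404))/1372 = 694/343.

m = -2.087, b = 2.023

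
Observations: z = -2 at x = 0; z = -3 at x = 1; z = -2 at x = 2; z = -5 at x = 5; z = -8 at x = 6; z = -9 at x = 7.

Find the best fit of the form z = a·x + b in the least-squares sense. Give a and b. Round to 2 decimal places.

Entries of MᵀM: Σx·x = 115, Σx = 21, Σ1 = 6.
And Σx·z = -143, Σz = -29.
MᵀM·[a, b]ᵀ = Mᵀz becomes [[115, 21]; [21, 6]]·[a, b]ᵀ = [-143, -29]ᵀ.
Eliminating b: 6·(row 1) − 21·(row 2) gives 249·a = 6·(-143) − 21·(-29) = -249, so a = -1.
Then b = ((-29) − 21·(-1))/6 = -4/3.

a = -1.00, b = -1.33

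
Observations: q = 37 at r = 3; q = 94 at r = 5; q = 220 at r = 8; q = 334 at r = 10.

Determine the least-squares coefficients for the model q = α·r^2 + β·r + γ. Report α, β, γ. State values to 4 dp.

Compute the Gram sums: Σr^2·r^2 = 14802, Σr^2·r = 1664, Σr^2 = 198, Σr·r = 198, Σr = 26, Σ1 = 4.
For Xᵀq: Σr^2·q = 50163, Σr·q = 5681, Σq = 685.
So XᵀX·[α, β, γ]ᵀ = Xᵀq: [[14802, 1664, 198]; [1664, 198, 26]; [198, 26, 4]]·[α, β, γ]ᵀ = [50163, 5681, 685]ᵀ.
Solving the 3×3 system (Gaussian elimination) gives α = 57/20, β = 3081/580, γ = -505/116.

α = 2.8500, β = 5.3121, γ = -4.3534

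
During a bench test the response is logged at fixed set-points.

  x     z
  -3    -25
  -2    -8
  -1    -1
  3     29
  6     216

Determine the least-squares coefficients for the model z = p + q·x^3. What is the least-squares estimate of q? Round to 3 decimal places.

q = 0.996

Forming MᵀM = [[5, 207]; [207, 48179]] and Mᵀz = [211, 48179]ᵀ gives MᵀM·[p, q]ᵀ = Mᵀz.
Determinant 5·48179 − 207² = 198046.
p = (211·48179 − 207·48179)/198046 = 96358/99023; q = (5·48179 − 207·211)/198046 = 98609/99023.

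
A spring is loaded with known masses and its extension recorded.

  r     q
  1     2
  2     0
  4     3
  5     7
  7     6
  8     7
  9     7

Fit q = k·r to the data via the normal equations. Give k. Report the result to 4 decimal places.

Forming MᵀM = [[240]] and Mᵀq = [210]ᵀ gives MᵀM·[k]ᵀ = Mᵀq.
Hence k = 210 / 240 ≈ 0.875.

k = 0.8750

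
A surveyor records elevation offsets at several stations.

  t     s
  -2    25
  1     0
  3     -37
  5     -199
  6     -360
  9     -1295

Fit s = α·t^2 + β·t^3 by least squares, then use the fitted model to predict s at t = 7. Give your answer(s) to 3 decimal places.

ŝ = -587.404

Forming AᵀA = [[8580, 70162]; [70162, 594516]] and Aᵀs = [-123063, -1047889]ᵀ gives AᵀA·[α, β]ᵀ = Aᵀs.
det = 8580·594516 − 70162² = 178241036.
α = ((-123063)·594516 − 70162·(-1047889))/178241036 = 179532755/89120518; β = (8580·(-1047889) − 70162·(-123063))/178241036 = -178270707/89120518.
At t = 7: ŝ = (179532755/89120518)·(49) + (-178270707/89120518)·(343) = -26174873753/44560259.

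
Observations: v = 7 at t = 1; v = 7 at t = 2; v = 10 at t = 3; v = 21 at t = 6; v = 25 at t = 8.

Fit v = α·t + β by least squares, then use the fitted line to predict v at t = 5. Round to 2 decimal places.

Entries of AᵀA: Σt·t = 114, Σt = 20, Σ1 = 5.
For Aᵀv: Σt·v = 377, Σv = 70.
Normal equations: [[114, 20]; [20, 5]]·[α, β]ᵀ = [377, 70]ᵀ.
det = 114·5 − 20² = 170.
α = (377·5 − 20·70)/170 = 97/34; β = (114·70 − 20·377)/170 = 44/17.
At t = 5: v̂ = (97/34)·(5) + (44/17)·(1) = 573/34.

v̂ = 16.85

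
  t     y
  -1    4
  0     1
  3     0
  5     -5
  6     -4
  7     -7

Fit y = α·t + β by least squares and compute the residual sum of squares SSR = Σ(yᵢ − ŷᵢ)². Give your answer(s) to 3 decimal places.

SSR = 6.800

XᵀX·[α, β]ᵀ = Xᵀy reads: 120·α + 20·β = -102;  20·α + 6·β = -11.
Δ = 120·6 − 20² = 320.
α = ((-102)·6 − 20·(-11))/320 = -49/40; β = (120·(-11) − 20·(-102))/320 = 9/4.
Residuals: 21/40, -5/4, 57/40, -9/8, 11/10, -27/40; SSR = 34/5.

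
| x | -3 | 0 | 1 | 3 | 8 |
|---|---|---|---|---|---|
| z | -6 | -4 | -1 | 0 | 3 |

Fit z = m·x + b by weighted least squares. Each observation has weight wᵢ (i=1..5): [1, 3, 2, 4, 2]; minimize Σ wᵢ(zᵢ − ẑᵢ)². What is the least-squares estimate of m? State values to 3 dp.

m = 0.836

Sums needed: Σwᵢ·x·x = 175, Σwᵢ·x = 27, Σwᵢ·1 = 12.
Moment sums: Σwᵢ·x·z = 64, Σwᵢ·z = -14.
Δ = 175·12 − 27² = 1371.
m = (64·12 − 27·(-14))/1371 = 382/457; b = (175·(-14) − 27·64)/1371 = -4178/1371.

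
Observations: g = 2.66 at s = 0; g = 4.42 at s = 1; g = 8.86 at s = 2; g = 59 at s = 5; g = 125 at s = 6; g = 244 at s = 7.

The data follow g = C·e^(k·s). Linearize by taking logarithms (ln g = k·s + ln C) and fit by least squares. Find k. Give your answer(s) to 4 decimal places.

k = 0.6510

With ln gᵢ as the transformed response and sᵢ as the regressor:
Over the data: Σs = 21.0000, Σ(s)² = 115.0000, Σln g = 19.0490, Σs·ln g = 93.6870.
Normal system: [[115.0000, 21.0000]; [21.0000, 6]]·[k, ln C]ᵀ = [93.6870, 19.0490]ᵀ.
Δ = 115.0000·6 − (21.0000)² = 249.0000; k = (93.6870·6 − 21.0000·19.0490)/249.0000 = 0.65097, ln C = (115.0000·19.0490 − 21.0000·93.6870)/249.0000 = 0.89643.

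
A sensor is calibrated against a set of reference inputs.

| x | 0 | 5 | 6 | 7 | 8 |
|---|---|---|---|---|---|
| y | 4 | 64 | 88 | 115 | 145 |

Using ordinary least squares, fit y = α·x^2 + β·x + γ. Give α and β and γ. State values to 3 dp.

With design matrix A, AᵀA = [[8418, 1196, 174]; [1196, 174, 26]; [174, 26, 5]] and Aᵀy = [19683, 2813, 416]ᵀ.
Solving the 3×3 system (Gaussian elimination) gives α = 31947/17198, β = 48255/17198, γ = 34096/8599.

α = 1.858, β = 2.806, γ = 3.965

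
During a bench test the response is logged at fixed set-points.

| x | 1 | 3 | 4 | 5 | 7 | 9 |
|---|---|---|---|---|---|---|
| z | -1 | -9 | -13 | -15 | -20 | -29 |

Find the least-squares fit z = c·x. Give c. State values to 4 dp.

From the data, Σx·x = 181.
Moment sums: Σx·z = -556.
Normal equations: [[181]]·[c]ᵀ = [-556]ᵀ.
Hence c = -556 / 181 ≈ -3.07182.

c = -3.0718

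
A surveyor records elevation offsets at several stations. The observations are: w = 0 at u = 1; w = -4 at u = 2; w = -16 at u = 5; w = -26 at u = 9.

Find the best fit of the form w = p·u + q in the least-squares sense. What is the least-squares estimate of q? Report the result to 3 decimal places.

Normal-equation sums: Σu·u = 111, Σu = 17, Σ1 = 4.
And Σu·w = -322, Σw = -46.
So MᵀM·[p, q]ᵀ = Mᵀw: [[111, 17]; [17, 4]]·[p, q]ᵀ = [-322, -46]ᵀ.
Determinant 111·4 − 17² = 155.
p = ((-322)·4 − 17·(-46))/155 = -506/155; q = (111·(-46) − 17·(-322))/155 = 368/155.

q = 2.374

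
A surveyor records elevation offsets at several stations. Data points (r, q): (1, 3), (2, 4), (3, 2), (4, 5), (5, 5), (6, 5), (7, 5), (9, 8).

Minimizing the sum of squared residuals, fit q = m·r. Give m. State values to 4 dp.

m = 0.9005

Sums needed: Σr·r = 221.
Right-hand side: Σr·q = 199.
Normal equations: [[221]]·[m]ᵀ = [199]ᵀ.
Hence m = 199 / 221 ≈ 0.900452.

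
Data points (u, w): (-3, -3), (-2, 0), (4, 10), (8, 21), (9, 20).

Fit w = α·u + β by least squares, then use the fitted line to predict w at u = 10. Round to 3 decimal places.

ŵ = 23.078

Compute the Gram sums: Σu·u = 174, Σu = 16, Σ1 = 5.
And Σu·w = 397, Σw = 48.
MᵀM·[α, β]ᵀ = Mᵀw becomes [[174, 16]; [16, 5]]·[α, β]ᵀ = [397, 48]ᵀ.
det = 174·5 − 16² = 614.
α = (397·5 − 16·48)/614 = 1217/614; β = (174·48 − 16·397)/614 = 1000/307.
At u = 10: ŵ = (1217/614)·(10) + (1000/307)·(1) = 7085/307.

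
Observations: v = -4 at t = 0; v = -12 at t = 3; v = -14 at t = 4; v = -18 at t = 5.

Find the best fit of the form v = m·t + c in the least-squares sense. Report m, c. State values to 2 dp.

m = -2.71, c = -3.86

Setting ∂/∂m … = 0 gives: 50·m + 12·c = -182;  12·m + 4·c = -48.
Δ = 50·4 − 12² = 56.
m = ((-182)·4 − 12·(-48))/56 = -19/7; c = (50·(-48) − 12·(-182))/56 = -27/7.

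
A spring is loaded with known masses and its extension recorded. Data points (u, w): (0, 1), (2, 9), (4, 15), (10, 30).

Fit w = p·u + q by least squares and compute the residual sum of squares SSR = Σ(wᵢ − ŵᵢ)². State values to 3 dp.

MᵀM·[p, q]ᵀ = Mᵀw reads: 120·p + 16·q = 378;  16·p + 4·q = 55.
(Σu·u = 120, Σu = 16, Σ1 = 4, Σu·w = 378, Σw = 55.)
Determinant 120·4 − 16² = 224.
p = (378·4 − 16·55)/224 = 79/28; q = (120·55 − 16·378)/224 = 69/28.
Residuals: -41/28, 25/28, 5/4, -19/28; SSR = 139/28.

SSR = 4.964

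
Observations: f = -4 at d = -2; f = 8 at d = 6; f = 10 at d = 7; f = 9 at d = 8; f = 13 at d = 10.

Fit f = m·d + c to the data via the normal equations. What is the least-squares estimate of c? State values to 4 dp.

Entries of AᵀA: Σd·d = 253, Σd = 29, Σ1 = 5.
And Σd·f = 328, Σf = 36.
So AᵀA·[m, c]ᵀ = Aᵀf: [[253, 29]; [29, 5]]·[m, c]ᵀ = [328, 36]ᵀ.
det = 253·5 − 29² = 424.
m = (328·5 − 29·36)/424 = 149/106; c = (253·36 − 29·328)/424 = -101/106.

c = -0.9528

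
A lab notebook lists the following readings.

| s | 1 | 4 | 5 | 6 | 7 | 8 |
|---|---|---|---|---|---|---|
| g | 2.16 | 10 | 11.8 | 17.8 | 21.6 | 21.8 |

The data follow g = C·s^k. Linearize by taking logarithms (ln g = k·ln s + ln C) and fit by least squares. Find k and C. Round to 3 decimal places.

Let Y = ln g. Fitting Y = k·ln s + ln C by least squares:
AᵀA = [[15.8331, 8.8128]; [8.8128, 6]], rhs = [24.7110, 14.5746]ᵀ  (here Σln s = 8.8128, Σ(ln s)² = 15.8331, Σln g = 14.5746, Σln s·ln g = 24.7110).
Δ = 15.8331·6 − (8.8128)² = 17.3327; k = (24.7110·6 − 8.8128·14.5746)/17.3327 = 1.14364, ln C = (15.8331·14.5746 − 8.8128·24.7110)/17.3327 = 0.74932, so C = exp(0.74932) = 2.11556.

k = 1.144, C = 2.116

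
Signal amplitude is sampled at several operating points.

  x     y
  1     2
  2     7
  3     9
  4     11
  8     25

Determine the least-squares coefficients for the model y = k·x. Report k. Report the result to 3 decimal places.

MᵀM·[k]ᵀ = Mᵀy reads: 94·k = 287.
(Σx·x = 94, Σx·y = 287.)
Hence k = 287 / 94 ≈ 3.05319.

k = 3.053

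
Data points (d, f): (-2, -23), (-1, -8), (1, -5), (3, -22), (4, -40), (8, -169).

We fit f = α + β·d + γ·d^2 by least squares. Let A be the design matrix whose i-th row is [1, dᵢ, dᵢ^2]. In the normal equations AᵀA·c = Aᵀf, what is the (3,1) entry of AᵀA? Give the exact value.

95

Row 3 ↔ basis d^2, column 1 ↔ basis 1, so (AᵀA)_{3,1} = Σᵢ d^2 = (4)·(1) + (1)·(1) + (1)·(1) + (9)·(1) + (16)·(1) + (64)·(1) = 95.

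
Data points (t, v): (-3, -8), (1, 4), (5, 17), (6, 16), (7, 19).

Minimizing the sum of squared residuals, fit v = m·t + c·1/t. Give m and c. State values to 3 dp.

Compute the Gram sums: Σt·t = 120, Σt·1/t = 5, Σ1/t·1/t = 52889/44100.
And Σt·v = 342, Σ1/t·v = 1622/105.
So XᵀX·[m, c]ᵀ = Xᵀv: [[120, 5]; [5, 52889/44100]]·[m, c]ᵀ = [342, 1622/105]ᵀ.
Eliminating c: (52889/44100)·(row 1) − 5·(row 2) gives (87403/735)·m = (52889/44100)·342 − 5·(1622/105) = 2446973/7350, so m = 2446973/874030.
Then c = ((1622/105) − 5·(2446973/874030))/(52889/44100) = 105630/87403.

m = 2.800, c = 1.209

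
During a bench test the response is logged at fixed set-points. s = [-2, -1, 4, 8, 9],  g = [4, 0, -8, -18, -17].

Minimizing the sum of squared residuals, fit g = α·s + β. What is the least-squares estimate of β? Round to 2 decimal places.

Setting ∂/∂α … = 0 gives: 166·α + 18·β = -337;  18·α + 5·β = -39.
Determinant 166·5 − 18² = 506.
α = ((-337)·5 − 18·(-39))/506 = -983/506; β = (166·(-39) − 18·(-337))/506 = -204/253.

β = -0.81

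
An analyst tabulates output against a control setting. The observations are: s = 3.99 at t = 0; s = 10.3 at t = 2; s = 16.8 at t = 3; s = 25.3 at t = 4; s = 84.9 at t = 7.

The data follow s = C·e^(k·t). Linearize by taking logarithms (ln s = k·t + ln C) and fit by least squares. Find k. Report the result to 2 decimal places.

Taking logs, ln s = k·t + ln C, so regress ln s on t.
Σt = 16.0000, Σ(t)² = 78.0000, Σln s = 14.2096, Σt·ln s = 57.1420.
Equations: 78.0000·k + 16.0000·ln C = 57.1420;  16.0000·k + 5·ln C = 14.2096.
Solving (det = 134.0000): k = 0.43549, ln C = 1.44833.

k = 0.44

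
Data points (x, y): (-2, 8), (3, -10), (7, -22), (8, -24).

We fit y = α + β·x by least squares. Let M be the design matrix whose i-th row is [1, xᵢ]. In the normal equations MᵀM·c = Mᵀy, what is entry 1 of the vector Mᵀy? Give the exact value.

-48

Entry 1 ↔ basis 1, so (Mᵀy)_{1} = Σᵢ yᵢ = (1)·(8) + (1)·(-10) + (1)·(-22) + (1)·(-24) = -48.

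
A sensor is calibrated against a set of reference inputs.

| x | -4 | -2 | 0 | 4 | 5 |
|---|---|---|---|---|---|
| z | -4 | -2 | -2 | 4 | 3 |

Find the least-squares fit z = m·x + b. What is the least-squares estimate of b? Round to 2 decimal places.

The normal equations are: 61·m + 3·b = 51;  3·m + 5·b = -1.
(Σx·x = 61, Σx = 3, Σ1 = 5, Σx·z = 51, Σz = -1.)
Eliminating b: 5·(row 1) − 3·(row 2) gives 296·m = 5·51 − 3·(-1) = 258, so m = 129/148.
Then b = ((-1) − 3·(129/148))/5 = -107/148.

b = -0.72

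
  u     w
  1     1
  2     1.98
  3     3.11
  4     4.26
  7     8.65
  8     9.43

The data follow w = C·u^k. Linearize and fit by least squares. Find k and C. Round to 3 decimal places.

Let Y = ln w. Fitting Y = k·ln u + ln C by least squares:
XᵀX = [[11.7199, 7.2034]; [7.2034, 6]], rhs = [12.5936, 7.6684]ᵀ  (here Σln u = 7.2034, Σ(ln u)² = 11.7199, Σln w = 7.6684, Σln u·ln w = 12.5936).
Δ = 11.7199·6 − (7.2034)² = 18.4301; k = (12.5936·6 − 7.2034·7.6684)/18.4301 = 1.10268, ln C = (11.7199·7.6684 − 7.2034·12.5936)/18.4301 = -0.04577, so C = exp(-0.04577) = 0.95526.

k = 1.103, C = 0.955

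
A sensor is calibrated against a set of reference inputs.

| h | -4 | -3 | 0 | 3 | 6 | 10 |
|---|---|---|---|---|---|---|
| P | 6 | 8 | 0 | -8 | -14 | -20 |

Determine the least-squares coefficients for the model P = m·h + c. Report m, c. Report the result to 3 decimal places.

Entries of AᵀA: Σh·h = 170, Σh = 12, Σ1 = 6.
And Σh·P = -356, ΣP = -28.
Normal equations: [[170, 12]; [12, 6]]·[m, c]ᵀ = [-356, -28]ᵀ.
det = 170·6 − 12² = 876.
m = ((-356)·6 − 12·(-28))/876 = -150/73; c = (170·(-28) − 12·(-356))/876 = -122/219.

m = -2.055, c = -0.557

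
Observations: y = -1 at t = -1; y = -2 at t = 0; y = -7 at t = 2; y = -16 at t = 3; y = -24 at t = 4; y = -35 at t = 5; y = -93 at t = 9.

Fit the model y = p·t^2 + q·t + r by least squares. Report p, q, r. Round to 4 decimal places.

The normal system MᵀM·[p, q, r]ᵀ = Mᵀy is [[7540, 952, 136]; [952, 136, 22]; [136, 22, 7]]·[p, q, r]ᵀ = [-8965, -1169, -178]ᵀ.
Row-reducing yields p = -3137/3388, q = -56491/30492, r = -24649/15246.

p = -0.9259, q = -1.8526, r = -1.6168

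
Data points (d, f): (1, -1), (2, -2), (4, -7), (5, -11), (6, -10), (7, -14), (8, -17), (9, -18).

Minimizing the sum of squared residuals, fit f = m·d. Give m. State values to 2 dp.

m = -1.97

Forming AᵀA = [[276]] and Aᵀf = [-544]ᵀ gives AᵀA·[m]ᵀ = Aᵀf.
m = (-544)/276 = -1.97101.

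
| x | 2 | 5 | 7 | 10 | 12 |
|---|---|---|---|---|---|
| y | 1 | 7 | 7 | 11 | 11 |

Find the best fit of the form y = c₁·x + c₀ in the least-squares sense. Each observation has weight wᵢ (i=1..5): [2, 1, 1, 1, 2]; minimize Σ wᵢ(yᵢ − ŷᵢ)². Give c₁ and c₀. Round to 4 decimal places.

c₁ = 0.9924, c₀ = -0.0886

Normal-equation sums: Σwᵢ·x·x = 470, Σwᵢ·x = 50, Σwᵢ·1 = 7.
For AᵀWy: Σwᵢ·x·y = 462, Σwᵢ·y = 49.
Normal equations: [[470, 50]; [50, 7]]·[c₁, c₀]ᵀ = [462, 49]ᵀ.
Determinant 470·7 − 50² = 790.
c₁ = (462·7 − 50·49)/790 = 392/395; c₀ = (470·49 − 50·462)/790 = -7/79.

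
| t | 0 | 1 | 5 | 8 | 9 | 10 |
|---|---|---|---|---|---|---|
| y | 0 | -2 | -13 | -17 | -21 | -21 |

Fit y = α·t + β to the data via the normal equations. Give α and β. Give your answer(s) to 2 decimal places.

α = -2.18, β = -0.35

Sums needed: Σt·t = 271, Σt = 33, Σ1 = 6.
Moment sums: Σt·y = -602, Σy = -74.
So MᵀM·[α, β]ᵀ = Mᵀy: [[271, 33]; [33, 6]]·[α, β]ᵀ = [-602, -74]ᵀ.
det = 271·6 − 33² = 537.
α = ((-602)·6 − 33·(-74))/537 = -390/179; β = (271·(-74) − 33·(-602))/537 = -188/537.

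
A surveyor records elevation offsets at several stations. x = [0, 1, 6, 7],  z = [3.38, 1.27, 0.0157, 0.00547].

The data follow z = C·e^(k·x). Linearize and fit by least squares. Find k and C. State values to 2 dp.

k = -0.90, C = 3.29

Taking logs, ln z = k·x + ln C, so regress ln z on x.
XᵀX = [[86.0000, 14.0000]; [14.0000, 4]], rhs = [-61.1449, -7.9057]ᵀ  (here Σx = 14.0000, Σ(x)² = 86.0000, Σln z = -7.9057, Σx·ln z = -61.1449).
Δ = 86.0000·4 − (14.0000)² = 148.0000; k = (-61.1449·4 − 14.0000·-7.9057)/148.0000 = -0.90473, ln C = (86.0000·-7.9057 − 14.0000·-61.1449)/148.0000 = 1.19014, so C = exp(1.19014) = 3.28753.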